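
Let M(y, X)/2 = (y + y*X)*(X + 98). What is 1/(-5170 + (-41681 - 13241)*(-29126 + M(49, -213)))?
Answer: -1/129622186278 ≈ -7.7147e-12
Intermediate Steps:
M(y, X) = 2*(98 + X)*(y + X*y) (M(y, X) = 2*((y + y*X)*(X + 98)) = 2*((y + X*y)*(98 + X)) = 2*((98 + X)*(y + X*y)) = 2*(98 + X)*(y + X*y))
1/(-5170 + (-41681 - 13241)*(-29126 + M(49, -213))) = 1/(-5170 + (-41681 - 13241)*(-29126 + 2*49*(98 + (-213)² + 99*(-213)))) = 1/(-5170 - 54922*(-29126 + 2*49*(98 + 45369 - 21087))) = 1/(-5170 - 54922*(-29126 + 2*49*24380)) = 1/(-5170 - 54922*(-29126 + 2389240)) = 1/(-5170 - 54922*2360114) = 1/(-5170 - 129622181108) = 1/(-129622186278) = -1/129622186278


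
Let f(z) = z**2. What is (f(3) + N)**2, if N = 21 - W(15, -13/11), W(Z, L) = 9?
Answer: 441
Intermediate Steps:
N = 12 (N = 21 - 1*9 = 21 - 9 = 12)
(f(3) + N)**2 = (3**2 + 12)**2 = (9 + 12)**2 = 21**2 = 441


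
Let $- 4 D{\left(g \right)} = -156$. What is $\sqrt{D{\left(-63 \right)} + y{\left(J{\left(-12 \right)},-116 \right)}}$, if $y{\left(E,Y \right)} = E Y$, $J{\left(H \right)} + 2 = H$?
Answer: $\sqrt{1663} \approx 40.78$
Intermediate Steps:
$J{\left(H \right)} = -2 + H$
$D{\left(g \right)} = 39$ ($D{\left(g \right)} = \left(- \frac{1}{4}\right) \left(-156\right) = 39$)
$\sqrt{D{\left(-63 \right)} + y{\left(J{\left(-12 \right)},-116 \right)}} = \sqrt{39 + \left(-2 - 12\right) \left(-116\right)} = \sqrt{39 - -1624} = \sqrt{39 + 1624} = \sqrt{1663}$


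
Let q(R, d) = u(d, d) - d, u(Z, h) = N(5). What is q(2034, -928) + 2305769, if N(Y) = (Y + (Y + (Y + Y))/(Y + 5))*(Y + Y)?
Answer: 2306762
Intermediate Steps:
N(Y) = 2*Y*(Y + 3*Y/(5 + Y)) (N(Y) = (Y + (Y + 2*Y)/(5 + Y))*(2*Y) = (Y + (3*Y)/(5 + Y))*(2*Y) = (Y + 3*Y/(5 + Y))*(2*Y) = 2*Y*(Y + 3*Y/(5 + Y)))
u(Z, h) = 65 (u(Z, h) = 2*5**2*(8 + 5)/(5 + 5) = 2*25*13/10 = 2*25*(1/10)*13 = 65)
q(R, d) = 65 - d
q(2034, -928) + 2305769 = (65 - 1*(-928)) + 2305769 = (65 + 928) + 2305769 = 993 + 2305769 = 2306762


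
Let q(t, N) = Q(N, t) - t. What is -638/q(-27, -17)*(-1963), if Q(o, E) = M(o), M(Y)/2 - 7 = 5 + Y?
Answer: 1252394/17 ≈ 73670.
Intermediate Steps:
M(Y) = 24 + 2*Y (M(Y) = 14 + 2*(5 + Y) = 14 + (10 + 2*Y) = 24 + 2*Y)
Q(o, E) = 24 + 2*o
q(t, N) = 24 - t + 2*N (q(t, N) = (24 + 2*N) - t = 24 - t + 2*N)
-638/q(-27, -17)*(-1963) = -638/(24 - 1*(-27) + 2*(-17))*(-1963) = -638/(24 + 27 - 34)*(-1963) = -638/17*(-1963) = 1252394/17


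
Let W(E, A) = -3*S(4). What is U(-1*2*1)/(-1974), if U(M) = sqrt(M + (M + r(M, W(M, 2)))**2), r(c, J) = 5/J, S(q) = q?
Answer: -sqrt(553)/23688 ≈ -0.00099274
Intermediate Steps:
W(E, A) = -12 (W(E, A) = -3*4 = -12)
U(M) = sqrt(M + (-5/12 + M)**2) (U(M) = sqrt(M + (M + 5/(-12))**2) = sqrt(M + (M + 5*(-1/12))**2) = sqrt(M + (M - 5/12)**2) = sqrt(M + (-5/12 + M)**2))
U(-1*2*1)/(-1974) = (sqrt((-5 + 12*(-1*2*1))**2 + 144*(-1*2*1))/12)/(-1974) = (sqrt((-5 + 12*(-2*1))**2 + 144*(-2*1))/12)*(-1/1974) = (sqrt((-5 + 12*(-2))**2 + 144*(-2))/12)*(-1/1974) = (sqrt((-5 - 24)**2 - 288)/12)*(-1/1974) = (sqrt((-29)**2 - 288)/12)*(-1/1974) = (sqrt(841 - 288)/12)*(-1/1974) = (sqrt(553)/12)*(-1/1974) = -sqrt(553)/23688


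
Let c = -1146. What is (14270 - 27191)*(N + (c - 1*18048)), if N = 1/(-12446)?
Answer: 3086678631525/12446 ≈ 2.4801e+8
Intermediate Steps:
N = -1/12446 ≈ -8.0347e-5
(14270 - 27191)*(N + (c - 1*18048)) = (14270 - 27191)*(-1/12446 + (-1146 - 1*18048)) = -12921*(-1/12446 + (-1146 - 18048)) = -12921*(-1/12446 - 19194) = -12921*(-238888525/12446) = 3086678631525/12446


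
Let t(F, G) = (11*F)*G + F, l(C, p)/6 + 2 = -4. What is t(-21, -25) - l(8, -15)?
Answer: 5790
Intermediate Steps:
l(C, p) = -36 (l(C, p) = -12 + 6*(-4) = -12 - 24 = -36)
t(F, G) = F + 11*F*G (t(F, G) = 11*F*G + F = F + 11*F*G)
t(-21, -25) - l(8, -15) = -21*(1 + 11*(-25)) - 1*(-36) = -21*(1 - 275) + 36 = -21*(-274) + 36 = 5754 + 36 = 5790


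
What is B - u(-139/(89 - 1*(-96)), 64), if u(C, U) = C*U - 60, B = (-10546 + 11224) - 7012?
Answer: -1151794/185 ≈ -6225.9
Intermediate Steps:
B = -6334 (B = 678 - 7012 = -6334)
u(C, U) = -60 + C*U
B - u(-139/(89 - 1*(-96)), 64) = -6334 - (-60 - 139/(89 - 1*(-96))*64) = -6334 - (-60 - 139/(89 + 96)*64) = -6334 - (-60 - 139/185*64) = -6334 - (-60 - 8896/185) = -6334 - 1*(-19996/185) = -6334 + 19996/185 = -1151794/185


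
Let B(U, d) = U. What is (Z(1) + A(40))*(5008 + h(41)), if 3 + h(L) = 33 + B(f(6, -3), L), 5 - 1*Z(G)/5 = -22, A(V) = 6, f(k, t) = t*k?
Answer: 707820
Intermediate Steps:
f(k, t) = k*t
Z(G) = 135 (Z(G) = 25 - 5*(-22) = 25 + 110 = 135)
h(L) = 12 (h(L) = -3 + (33 + 6*(-3)) = -3 + (33 - 18) = -3 + 15 = 12)
(Z(1) + A(40))*(5008 + h(41)) = (135 + 6)*(5008 + 12) = 141*5020 = 707820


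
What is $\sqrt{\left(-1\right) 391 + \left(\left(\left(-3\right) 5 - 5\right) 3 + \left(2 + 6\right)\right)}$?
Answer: $i \sqrt{443} \approx 21.048 i$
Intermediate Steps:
$\sqrt{\left(-1\right) 391 + \left(\left(\left(-3\right) 5 - 5\right) 3 + \left(2 + 6\right)\right)} = \sqrt{-391 + \left(\left(-15 - 5\right) 3 + 8\right)} = \sqrt{-391 + \left(\left(-20\right) 3 + 8\right)} = \sqrt{-391 + \left(-60 + 8\right)} = \sqrt{-391 - 52} = \sqrt{-443} = i \sqrt{443}$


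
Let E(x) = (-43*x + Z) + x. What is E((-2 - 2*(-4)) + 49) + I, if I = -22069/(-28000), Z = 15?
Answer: -64237931/28000 ≈ -2294.2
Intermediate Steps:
E(x) = 15 - 42*x (E(x) = (-43*x + 15) + x = (15 - 43*x) + x = 15 - 42*x)
I = 22069/28000 (I = -22069*(-1/28000) = 22069/28000 ≈ 0.78818)
E((-2 - 2*(-4)) + 49) + I = (15 - 42*((-2 - 2*(-4)) + 49)) + 22069/28000 = (15 - 42*((-2 + 8) + 49)) + 22069/28000 = (15 - 42*(6 + 49)) + 22069/28000 = (15 - 42*55) + 22069/28000 = (15 - 2310) + 22069/28000 = -2295 + 22069/28000 = -64237931/28000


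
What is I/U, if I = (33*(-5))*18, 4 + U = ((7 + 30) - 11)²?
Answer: -495/112 ≈ -4.4196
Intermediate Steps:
U = 672 (U = -4 + ((7 + 30) - 11)² = -4 + (37 - 11)² = -4 + 26² = -4 + 676 = 672)
I = -2970 (I = -165*18 = -2970)
I/U = -2970/672 = -2970*1/672 = -495/112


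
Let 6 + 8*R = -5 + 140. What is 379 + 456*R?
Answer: 7732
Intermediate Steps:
R = 129/8 (R = -¾ + (-5 + 140)/8 = -¾ + (⅛)*135 = -¾ + 135/8 = 129/8 ≈ 16.125)
379 + 456*R = 379 + 456*(129/8) = 379 + 7353 = 7732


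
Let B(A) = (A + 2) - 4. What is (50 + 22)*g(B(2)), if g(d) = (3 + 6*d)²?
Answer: 648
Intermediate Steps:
B(A) = -2 + A (B(A) = (2 + A) - 4 = -2 + A)
(50 + 22)*g(B(2)) = (50 + 22)*(9*(1 + 2*(-2 + 2))²) = 72*(9*(1 + 2*0)²) = 72*(9*(1 + 0)²) = 72*(9*1²) = 72*(9*1) = 72*9 = 648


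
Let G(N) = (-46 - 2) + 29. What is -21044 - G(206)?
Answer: -21025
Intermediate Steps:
G(N) = -19 (G(N) = -48 + 29 = -19)
-21044 - G(206) = -21044 - 1*(-19) = -21044 + 19 = -21025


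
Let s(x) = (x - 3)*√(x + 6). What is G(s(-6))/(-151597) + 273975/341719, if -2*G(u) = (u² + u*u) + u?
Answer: 273975/341719 ≈ 0.80175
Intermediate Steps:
s(x) = √(6 + x)*(-3 + x) (s(x) = (-3 + x)*√(6 + x) = √(6 + x)*(-3 + x))
G(u) = -u² - u/2 (G(u) = -((u² + u*u) + u)/2 = -((u² + u²) + u)/2 = -(2*u² + u)/2 = -(u + 2*u²)/2 = -u² - u/2)
G(s(-6))/(-151597) + 273975/341719 = -√(6 - 6)*(-3 - 6)*(½ + √(6 - 6)*(-3 - 6))/(-151597) + 273975/341719 = -√0*(-9)*(½ + √0*(-9))*(-1/151597) + 273975*(1/341719) = -0*(-9)*(½ + 0*(-9))*(-1/151597) + 273975/341719 = -1*0*(½ + 0)*(-1/151597) + 273975/341719 = -1*0*½*(-1/151597) + 273975/341719 = 0*(-1/151597) + 273975/341719 = 0 + 273975/341719 = 273975/341719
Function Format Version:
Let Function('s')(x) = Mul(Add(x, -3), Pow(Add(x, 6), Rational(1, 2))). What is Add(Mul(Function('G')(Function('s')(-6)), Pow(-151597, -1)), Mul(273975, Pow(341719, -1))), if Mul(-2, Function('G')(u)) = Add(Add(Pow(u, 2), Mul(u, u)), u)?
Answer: Rational(273975, 341719) ≈ 0.80175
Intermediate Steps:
Function('s')(x) = Mul(Pow(Add(6, x), Rational(1, 2)), Add(-3, x)) (Function('s')(x) = Mul(Add(-3, x), Pow(Add(6, x), Rational(1, 2))) = Mul(Pow(Add(6, x), Rational(1, 2)), Add(-3, x)))
Function('G')(u) = Add(Mul(-1, Pow(u, 2)), Mul(Rational(-1, 2), u)) (Function('G')(u) = Mul(Rational(-1, 2), Add(Add(Pow(u, 2), Mul(u, u)), u)) = Mul(Rational(-1, 2), Add(Add(Pow(u, 2), Pow(u, 2)), u)) = Mul(Rational(-1, 2), Add(Mul(2, Pow(u, 2)), u)) = Mul(Rational(-1, 2), Add(u, Mul(2, Pow(u, 2)))) = Add(Mul(-1, Pow(u, 2)), Mul(Rational(-1, 2), u)))
Add(Mul(Function('G')(Function('s')(-6)), Pow(-151597, -1)), Mul(273975, Pow(341719, -1))) = Add(Mul(Mul(-1, Mul(Pow(Add(6, -6), Rational(1, 2)), Add(-3, -6)), Add(Rational(1, 2), Mul(Pow(Add(6, -6), Rational(1, 2)), Add(-3, -6)))), Pow(-151597, -1)), Mul(273975, Pow(341719, -1))) = Add(Mul(Mul(-1, Mul(Pow(0, Rational(1, 2)), -9), Add(Rational(1, 2), Mul(Pow(0, Rational(1, 2)), -9))), Rational(-1, 151597)), Mul(273975, Rational(1, 341719))) = Add(Mul(Mul(-1, Mul(0, -9), Add(Rational(1, 2), Mul(0, -9))), Rational(-1, 151597)), Rational(273975, 341719)) = Add(Mul(Mul(-1, 0, Add(Rational(1, 2), 0)), Rational(-1, 151597)), Rational(273975, 341719)) = Add(Mul(Mul(-1, 0, Rational(1, 2)), Rational(-1, 151597)), Rational(273975, 341719)) = Add(Mul(0, Rational(-1, 151597)), Rational(273975, 341719)) = Add(0, Rational(273975, 341719)) = Rational(273975, 341719)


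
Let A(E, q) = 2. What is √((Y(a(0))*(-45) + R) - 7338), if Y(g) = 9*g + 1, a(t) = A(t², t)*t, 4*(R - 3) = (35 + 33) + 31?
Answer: 3*I*√3269/2 ≈ 85.763*I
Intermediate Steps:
R = 111/4 (R = 3 + ((35 + 33) + 31)/4 = 3 + (68 + 31)/4 = 3 + (¼)*99 = 3 + 99/4 = 111/4 ≈ 27.750)
a(t) = 2*t
Y(g) = 1 + 9*g
√((Y(a(0))*(-45) + R) - 7338) = √(((1 + 9*(2*0))*(-45) + 111/4) - 7338) = √(((1 + 9*0)*(-45) + 111/4) - 7338) = √(((1 + 0)*(-45) + 111/4) - 7338) = √((1*(-45) + 111/4) - 7338) = √((-45 + 111/4) - 7338) = √(-69/4 - 7338) = √(-29421/4) = 3*I*√3269/2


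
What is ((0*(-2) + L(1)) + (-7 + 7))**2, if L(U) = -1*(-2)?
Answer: 4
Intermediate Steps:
L(U) = 2
((0*(-2) + L(1)) + (-7 + 7))**2 = ((0*(-2) + 2) + (-7 + 7))**2 = ((0 + 2) + 0)**2 = (2 + 0)**2 = 2**2 = 4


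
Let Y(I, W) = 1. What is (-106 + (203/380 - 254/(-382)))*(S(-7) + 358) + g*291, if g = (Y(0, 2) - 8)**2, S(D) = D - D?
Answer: -844094903/36290 ≈ -23260.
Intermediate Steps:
S(D) = 0
g = 49 (g = (1 - 8)**2 = (-7)**2 = 49)
(-106 + (203/380 - 254/(-382)))*(S(-7) + 358) + g*291 = (-106 + (203/380 - 254/(-382)))*(0 + 358) + 49*291 = (-106 + (203*(1/380) - 254*(-1/382)))*358 + 14259 = (-106 + (203/380 + 127/191))*358 + 14259 = (-106 + 87033/72580)*358 + 14259 = -7606447/72580*358 + 14259 = -1361554013/36290 + 14259 = -844094903/36290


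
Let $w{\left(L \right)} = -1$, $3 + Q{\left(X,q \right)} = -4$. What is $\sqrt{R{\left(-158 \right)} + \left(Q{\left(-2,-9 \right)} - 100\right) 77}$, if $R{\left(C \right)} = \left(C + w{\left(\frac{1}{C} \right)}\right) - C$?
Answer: $4 i \sqrt{515} \approx 90.774 i$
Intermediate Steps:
$Q{\left(X,q \right)} = -7$ ($Q{\left(X,q \right)} = -3 - 4 = -7$)
$R{\left(C \right)} = -1$ ($R{\left(C \right)} = \left(C - 1\right) - C = \left(-1 + C\right) - C = -1$)
$\sqrt{R{\left(-158 \right)} + \left(Q{\left(-2,-9 \right)} - 100\right) 77} = \sqrt{-1 + \left(-7 - 100\right) 77} = \sqrt{-1 - 8239} = \sqrt{-8240} = 4 i \sqrt{515}$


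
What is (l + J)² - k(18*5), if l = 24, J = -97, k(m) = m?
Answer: 5239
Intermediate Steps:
(l + J)² - k(18*5) = (24 - 97)² - 18*5 = (-73)² - 1*90 = 5329 - 90 = 5239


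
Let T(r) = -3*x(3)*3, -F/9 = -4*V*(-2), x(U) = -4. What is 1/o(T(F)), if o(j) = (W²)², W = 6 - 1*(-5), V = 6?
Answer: 1/14641 ≈ 6.8301e-5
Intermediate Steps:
F = -432 (F = -9*(-4*6)*(-2) = -(-216)*(-2) = -9*48 = -432)
W = 11 (W = 6 + 5 = 11)
T(r) = 36 (T(r) = -3*(-4)*3 = 12*3 = 36)
o(j) = 14641 (o(j) = (11²)² = 121² = 14641)
1/o(T(F)) = 1/14641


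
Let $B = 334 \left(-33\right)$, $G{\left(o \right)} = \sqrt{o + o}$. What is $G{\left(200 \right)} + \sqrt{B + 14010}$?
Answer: $20 + 6 \sqrt{83} \approx 74.663$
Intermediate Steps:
$G{\left(o \right)} = \sqrt{2} \sqrt{o}$ ($G{\left(o \right)} = \sqrt{2 o} = \sqrt{2} \sqrt{o}$)
$B = -11022$
$G{\left(200 \right)} + \sqrt{B + 14010} = \sqrt{2} \sqrt{200} + \sqrt{-11022 + 14010} = \sqrt{2} \cdot 10 \sqrt{2} + \sqrt{2988} = 20 + 6 \sqrt{83}$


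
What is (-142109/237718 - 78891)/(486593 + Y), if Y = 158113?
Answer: -18753952847/153258220908 ≈ -0.12237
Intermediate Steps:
(-142109/237718 - 78891)/(486593 + Y) = (-142109/237718 - 78891)/(486593 + 158113) = (-142109*1/237718 - 78891)/644706 = (-142109/237718 - 78891)*(1/644706) = -18753952847/237718*1/644706 = -18753952847/153258220908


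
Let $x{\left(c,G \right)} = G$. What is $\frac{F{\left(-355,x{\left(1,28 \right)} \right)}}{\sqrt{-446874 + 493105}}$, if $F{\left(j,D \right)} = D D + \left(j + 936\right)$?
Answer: $\frac{1365 \sqrt{46231}}{46231} \approx 6.3484$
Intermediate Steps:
$F{\left(j,D \right)} = 936 + j + D^{2}$ ($F{\left(j,D \right)} = D^{2} + \left(936 + j\right) = 936 + j + D^{2}$)
$\frac{F{\left(-355,x{\left(1,28 \right)} \right)}}{\sqrt{-446874 + 493105}} = \frac{936 - 355 + 28^{2}}{\sqrt{-446874 + 493105}} = \frac{936 - 355 + 784}{\sqrt{46231}} = 1365 \frac{\sqrt{46231}}{46231} = \frac{1365 \sqrt{46231}}{46231}$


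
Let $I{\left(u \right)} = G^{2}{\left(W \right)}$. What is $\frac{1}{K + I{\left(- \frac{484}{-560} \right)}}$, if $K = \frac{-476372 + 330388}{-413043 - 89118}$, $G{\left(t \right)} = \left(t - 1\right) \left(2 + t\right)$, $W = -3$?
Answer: $\frac{502161}{8180560} \approx 0.061385$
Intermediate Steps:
$G{\left(t \right)} = \left(-1 + t\right) \left(2 + t\right)$
$I{\left(u \right)} = 16$ ($I{\left(u \right)} = \left(-2 - 3 + \left(-3\right)^{2}\right)^{2} = \left(-2 - 3 + 9\right)^{2} = 4^{2} = 16$)
$K = \frac{145984}{502161}$ ($K = - \frac{145984}{-502161} = \left(-145984\right) \left(- \frac{1}{502161}\right) = \frac{145984}{502161} \approx 0.29071$)
$\frac{1}{K + I{\left(- \frac{484}{-560} \right)}} = \frac{1}{\frac{145984}{502161} + 16} = \frac{1}{\frac{8180560}{502161}} = \frac{502161}{8180560}$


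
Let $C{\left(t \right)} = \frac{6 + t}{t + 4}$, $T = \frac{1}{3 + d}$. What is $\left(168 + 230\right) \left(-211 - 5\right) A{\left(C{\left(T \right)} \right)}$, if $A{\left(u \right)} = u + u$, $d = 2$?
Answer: $- \frac{1776672}{7} \approx -2.5381 \cdot 10^{5}$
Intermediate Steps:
$T = \frac{1}{5}$ ($T = \frac{1}{3 + 2} = \frac{1}{5} \approx 0.2$)
$C{\left(t \right)} = \frac{6 + t}{4 + t}$
$A{\left(u \right)} = 2 u$
$\left(168 + 230\right) \left(-211 - 5\right) A{\left(C{\left(T \right)} \right)} = \left(168 + 230\right) \left(-211 - 5\right) 2 \frac{6 + \frac{1}{5}}{4 + \frac{1}{5}} = 398 \left(-216\right) 2 \frac{1}{\frac{21}{5}} \cdot \frac{31}{5} = - 85968 \cdot 2 \cdot \frac{5}{21} \cdot \frac{31}{5} = - 85968 \cdot 2 \cdot \frac{31}{21} = \left(-85968\right) \frac{62}{21} = - \frac{1776672}{7}$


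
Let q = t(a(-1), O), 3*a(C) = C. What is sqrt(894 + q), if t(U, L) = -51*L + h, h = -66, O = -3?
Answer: 3*sqrt(109) ≈ 31.321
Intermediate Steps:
a(C) = C/3
t(U, L) = -66 - 51*L (t(U, L) = -51*L - 66 = -66 - 51*L)
q = 87 (q = -66 - 51*(-3) = -66 + 153 = 87)
sqrt(894 + q) = sqrt(894 + 87) = sqrt(981) = 3*sqrt(109)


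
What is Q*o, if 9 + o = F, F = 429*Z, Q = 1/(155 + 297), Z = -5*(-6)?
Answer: 12861/452 ≈ 28.454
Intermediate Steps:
Z = 30
Q = 1/452 ≈ 0.0022124
F = 12870 (F = 429*30 = 12870)
o = 12861 (o = -9 + 12870 = 12861)
Q*o = (1/452)*12861 = 12861/452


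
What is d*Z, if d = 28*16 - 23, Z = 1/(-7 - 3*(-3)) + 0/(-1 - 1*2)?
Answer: 85/6 ≈ 14.167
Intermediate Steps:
Z = 1/30 (Z = -⅓/(-10) + 0/(-1 - 2) = -⅒*(-⅓) + 0/(-3) = 1/30 + 0*(-⅓) = 1/30 + 0 = 1/30 ≈ 0.033333)
d = 425 (d = 448 - 23 = 425)
d*Z = 425*(1/30) = 85/6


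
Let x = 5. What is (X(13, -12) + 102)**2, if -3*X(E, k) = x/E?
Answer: 15784729/1521 ≈ 10378.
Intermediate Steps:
X(E, k) = -5/(3*E)
(X(13, -12) + 102)**2 = (-5/3/13 + 102)**2 = (-5/3*1/13 + 102)**2 = (-5/39 + 102)**2 = (3973/39)**2 = 15784729/1521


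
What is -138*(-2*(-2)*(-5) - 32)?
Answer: 7176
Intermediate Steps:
-138*(-2*(-2)*(-5) - 32) = -138*(4*(-5) - 32) = -138*(-20 - 32) = -138*(-52) = 7176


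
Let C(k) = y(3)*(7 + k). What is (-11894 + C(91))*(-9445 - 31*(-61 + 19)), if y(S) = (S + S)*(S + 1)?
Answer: 77700506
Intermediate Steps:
y(S) = 2*S*(1 + S) (y(S) = (2*S)*(1 + S) = 2*S*(1 + S))
C(k) = 168 + 24*k (C(k) = (2*3*(1 + 3))*(7 + k) = (2*3*4)*(7 + k) = 24*(7 + k) = 168 + 24*k)
(-11894 + C(91))*(-9445 - 31*(-61 + 19)) = (-11894 + (168 + 24*91))*(-9445 - 31*(-61 + 19)) = (-11894 + (168 + 2184))*(-9445 - 31*(-42)) = (-11894 + 2352)*(-9445 + 1302) = -9542*(-8143) = 77700506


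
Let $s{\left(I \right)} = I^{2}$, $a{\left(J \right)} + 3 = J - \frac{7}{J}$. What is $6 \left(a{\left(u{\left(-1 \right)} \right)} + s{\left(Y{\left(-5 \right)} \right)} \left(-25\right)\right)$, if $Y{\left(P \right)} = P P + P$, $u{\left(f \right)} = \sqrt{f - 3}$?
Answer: $-60018 + 33 i \approx -60018.0 + 33.0 i$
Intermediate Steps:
$u{\left(f \right)} = \sqrt{-3 + f}$
$Y{\left(P \right)} = P + P^{2}$ ($Y{\left(P \right)} = P^{2} + P = P + P^{2}$)
$a{\left(J \right)} = -3 + J - \frac{7}{J}$ ($a{\left(J \right)} = -3 + \left(J - \frac{7}{J}\right) = -3 + J - \frac{7}{J}$)
$6 \left(a{\left(u{\left(-1 \right)} \right)} + s{\left(Y{\left(-5 \right)} \right)} \left(-25\right)\right) = 6 \left(\left(-3 + \sqrt{-3 - 1} - \frac{7}{\sqrt{-3 - 1}}\right) + \left(- 5 \left(1 - 5\right)\right)^{2} \left(-25\right)\right) = 6 \left(\left(-3 + \sqrt{-4} - \frac{7}{\sqrt{-4}}\right) + \left(\left(-5\right) \left(-4\right)\right)^{2} \left(-25\right)\right) = 6 \left(\left(-3 + 2 i - \frac{7}{2 i}\right) + 20^{2} \left(-25\right)\right) = 6 \left(\left(-3 + 2 i - 7 \left(- \frac{i}{2}\right)\right) + 400 \left(-25\right)\right) = 6 \left(\left(-3 + 2 i + \frac{7 i}{2}\right) - 10000\right) = 6 \left(\left(-3 + \frac{11 i}{2}\right) - 10000\right) = 6 \left(-10003 + \frac{11 i}{2}\right) = -60018 + 33 i$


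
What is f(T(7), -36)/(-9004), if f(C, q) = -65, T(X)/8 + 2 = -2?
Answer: 65/9004 ≈ 0.0072190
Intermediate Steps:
T(X) = -32 (T(X) = -16 + 8*(-2) = -16 - 16 = -32)
f(T(7), -36)/(-9004) = -65/(-9004) = -65*(-1/9004) = 65/9004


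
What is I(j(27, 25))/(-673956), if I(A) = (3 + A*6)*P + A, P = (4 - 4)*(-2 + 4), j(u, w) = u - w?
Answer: -1/336978 ≈ -2.9676e-6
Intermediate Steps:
P = 0 (P = 0*2 = 0)
I(A) = A (I(A) = (3 + A*6)*0 + A = (3 + 6*A)*0 + A = 0 + A = A)
I(j(27, 25))/(-673956) = (27 - 1*25)/(-673956) = (27 - 25)*(-1/673956) = 2*(-1/673956) = -1/336978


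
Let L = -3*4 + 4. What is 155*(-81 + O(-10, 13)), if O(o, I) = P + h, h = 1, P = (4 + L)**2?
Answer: -9920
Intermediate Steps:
L = -8 (L = -12 + 4 = -8)
P = 16 (P = (4 - 8)**2 = (-4)**2 = 16)
O(o, I) = 17 (O(o, I) = 16 + 1 = 17)
155*(-81 + O(-10, 13)) = 155*(-81 + 17) = 155*(-64) = -9920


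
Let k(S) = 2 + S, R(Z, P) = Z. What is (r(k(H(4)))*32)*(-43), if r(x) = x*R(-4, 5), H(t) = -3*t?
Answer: -55040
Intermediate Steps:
r(x) = -4*x (r(x) = x*(-4) = -4*x)
(r(k(H(4)))*32)*(-43) = (-4*(2 - 3*4)*32)*(-43) = (-4*(2 - 12)*32)*(-43) = (-4*(-10)*32)*(-43) = (40*32)*(-43) = 1280*(-43) = -55040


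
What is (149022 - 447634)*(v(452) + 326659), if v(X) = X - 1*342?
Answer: -97577144628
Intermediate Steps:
v(X) = -342 + X (v(X) = X - 342 = -342 + X)
(149022 - 447634)*(v(452) + 326659) = (149022 - 447634)*((-342 + 452) + 326659) = -298612*(110 + 326659) = -298612*326769 = -97577144628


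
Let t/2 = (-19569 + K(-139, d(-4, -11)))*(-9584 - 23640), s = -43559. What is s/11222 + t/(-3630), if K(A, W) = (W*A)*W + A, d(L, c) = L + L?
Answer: -10664786639297/20367930 ≈ -5.2361e+5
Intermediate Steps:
d(L, c) = 2*L
K(A, W) = A + A*W² (K(A, W) = (A*W)*W + A = A*W² + A = A + A*W²)
t = 1900678592 (t = 2*((-19569 - 139*(1 + (2*(-4))²))*(-9584 - 23640)) = 2*((-19569 - 139*(1 + (-8)²))*(-33224)) = 2*((-19569 - 139*(1 + 64))*(-33224)) = 2*((-19569 - 139*65)*(-33224)) = 2*((-19569 - 9035)*(-33224)) = 2*(-28604*(-33224)) = 2*950339296 = 1900678592)
s/11222 + t/(-3630) = -43559/11222 + 1900678592/(-3630) = -43559*1/11222 + 1900678592*(-1/3630) = -43559/11222 - 950339296/1815 = -10664786639297/20367930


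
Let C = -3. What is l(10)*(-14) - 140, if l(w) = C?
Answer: -98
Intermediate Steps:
l(w) = -3
l(10)*(-14) - 140 = -3*(-14) - 140 = 42 - 140 = -98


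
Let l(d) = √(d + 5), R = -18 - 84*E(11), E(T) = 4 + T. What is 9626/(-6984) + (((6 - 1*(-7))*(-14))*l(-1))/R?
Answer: -30123/27548 ≈ -1.0935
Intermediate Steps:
R = -1278 (R = -18 - 84*(4 + 11) = -18 - 84*15 = -18 - 1260 = -1278)
l(d) = √(5 + d)
9626/(-6984) + (((6 - 1*(-7))*(-14))*l(-1))/R = 9626/(-6984) + (((6 - 1*(-7))*(-14))*√(5 - 1))/(-1278) = 9626*(-1/6984) + (((6 + 7)*(-14))*√4)*(-1/1278) = -4813/3492 + ((13*(-14))*2)*(-1/1278) = -4813/3492 - 182*2*(-1/1278) = -4813/3492 - 364*(-1/1278) = -4813/3492 + 182/639 = -30123/27548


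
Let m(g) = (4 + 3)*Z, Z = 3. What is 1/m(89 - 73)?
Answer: 1/21 ≈ 0.047619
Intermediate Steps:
m(g) = 21 (m(g) = (4 + 3)*3 = 7*3 = 21)
1/m(89 - 73) = 1/21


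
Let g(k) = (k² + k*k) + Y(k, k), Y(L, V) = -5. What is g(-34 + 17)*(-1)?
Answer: -573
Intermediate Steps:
g(k) = -5 + 2*k² (g(k) = (k² + k*k) - 5 = (k² + k²) - 5 = 2*k² - 5 = -5 + 2*k²)
g(-34 + 17)*(-1) = (-5 + 2*(-34 + 17)²)*(-1) = (-5 + 2*(-17)²)*(-1) = (-5 + 2*289)*(-1) = (-5 + 578)*(-1) = 573*(-1) = -573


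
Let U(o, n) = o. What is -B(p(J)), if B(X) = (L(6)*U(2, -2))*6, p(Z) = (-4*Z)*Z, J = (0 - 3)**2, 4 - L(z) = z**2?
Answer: 384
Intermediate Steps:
L(z) = 4 - z**2
J = 9 (J = (-3)**2 = 9)
p(Z) = -4*Z**2
B(X) = -384 (B(X) = ((4 - 1*6**2)*2)*6 = ((4 - 1*36)*2)*6 = ((4 - 36)*2)*6 = -32*2*6 = -64*6 = -384)
-B(p(J)) = -1*(-384) = 384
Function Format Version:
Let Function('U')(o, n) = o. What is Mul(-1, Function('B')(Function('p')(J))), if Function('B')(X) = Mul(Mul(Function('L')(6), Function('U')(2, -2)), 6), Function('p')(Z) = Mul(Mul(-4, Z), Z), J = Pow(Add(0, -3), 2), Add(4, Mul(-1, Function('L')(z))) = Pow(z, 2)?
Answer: 384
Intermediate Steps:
Function('L')(z) = Add(4, Mul(-1, Pow(z, 2)))
J = 9 (J = Pow(-3, 2) = 9)
Function('p')(Z) = Mul(-4, Pow(Z, 2))
Function('B')(X) = -384 (Function('B')(X) = Mul(Mul(Add(4, Mul(-1, Pow(6, 2))), 2), 6) = Mul(Mul(Add(4, Mul(-1, 36)), 2), 6) = Mul(Mul(Add(4, -36), 2), 6) = Mul(Mul(-32, 2), 6) = Mul(-64, 6) = -384)
Mul(-1, Function('B')(Function('p')(J))) = Mul(-1, -384) = 384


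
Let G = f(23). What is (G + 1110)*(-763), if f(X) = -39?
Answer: -817173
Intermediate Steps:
G = -39
(G + 1110)*(-763) = (-39 + 1110)*(-763) = 1071*(-763) = -817173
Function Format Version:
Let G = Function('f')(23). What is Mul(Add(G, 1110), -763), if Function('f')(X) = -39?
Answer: -817173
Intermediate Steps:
G = -39
Mul(Add(G, 1110), -763) = Mul(Add(-39, 1110), -763) = Mul(1071, -763) = -817173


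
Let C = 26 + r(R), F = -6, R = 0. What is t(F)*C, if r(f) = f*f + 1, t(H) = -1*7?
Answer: -189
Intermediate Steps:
t(H) = -7
r(f) = 1 + f**2 (r(f) = f**2 + 1 = 1 + f**2)
C = 27 (C = 26 + (1 + 0**2) = 26 + (1 + 0) = 26 + 1 = 27)
t(F)*C = -7*27 = -189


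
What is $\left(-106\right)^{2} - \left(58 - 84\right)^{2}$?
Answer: $10560$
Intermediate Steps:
$\left(-106\right)^{2} - \left(58 - 84\right)^{2} = 11236 - \left(-26\right)^{2} = 11236 - 676 = 10560$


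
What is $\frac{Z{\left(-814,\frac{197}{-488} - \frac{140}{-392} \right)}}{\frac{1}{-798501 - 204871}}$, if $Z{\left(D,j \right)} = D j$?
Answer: $- \frac{16232803059}{427} \approx -3.8016 \cdot 10^{7}$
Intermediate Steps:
$\frac{Z{\left(-814,\frac{197}{-488} - \frac{140}{-392} \right)}}{\frac{1}{-798501 - 204871}} = \frac{\left(-814\right) \left(\frac{197}{-488} - \frac{140}{-392}\right)}{\frac{1}{-798501 - 204871}} = \frac{\left(-814\right) \left(197 \left(- \frac{1}{488}\right) - - \frac{5}{14}\right)}{\frac{1}{-1003372}} = \frac{\left(-814\right) \left(- \frac{197}{488} + \frac{5}{14}\right)}{- \frac{1}{1003372}} = \left(-814\right) \left(- \frac{159}{3416}\right) \left(-1003372\right) = \frac{64713}{1708} \left(-1003372\right) = - \frac{16232803059}{427}$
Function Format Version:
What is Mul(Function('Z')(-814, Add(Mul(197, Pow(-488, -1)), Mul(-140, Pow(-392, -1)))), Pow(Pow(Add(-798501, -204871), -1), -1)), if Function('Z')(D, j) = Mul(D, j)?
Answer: Rational(-16232803059, 427) ≈ -3.8016e+7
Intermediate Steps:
Mul(Function('Z')(-814, Add(Mul(197, Pow(-488, -1)), Mul(-140, Pow(-392, -1)))), Pow(Pow(Add(-798501, -204871), -1), -1)) = Mul(Mul(-814, Add(Mul(197, Pow(-488, -1)), Mul(-140, Pow(-392, -1)))), Pow(Pow(Add(-798501, -204871), -1), -1)) = Mul(Mul(-814, Add(Mul(197, Rational(-1, 488)), Mul(-140, Rational(-1, 392)))), Pow(Pow(-1003372, -1), -1)) = Mul(Mul(-814, Add(Rational(-197, 488), Rational(5, 14))), Pow(Rational(-1, 1003372), -1)) = Mul(Mul(-814, Rational(-159, 3416)), -1003372) = Mul(Rational(64713, 1708), -1003372) = Rational(-16232803059, 427)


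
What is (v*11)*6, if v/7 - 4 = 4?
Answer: 3696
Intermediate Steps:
v = 56 (v = 28 + 7*4 = 28 + 28 = 56)
(v*11)*6 = (56*11)*6 = 616*6 = 3696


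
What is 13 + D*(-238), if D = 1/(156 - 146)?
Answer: -54/5 ≈ -10.800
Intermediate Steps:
D = 1/10 ≈ 0.10000
13 + D*(-238) = 13 + (1/10)*(-238) = 13 - 119/5 = -54/5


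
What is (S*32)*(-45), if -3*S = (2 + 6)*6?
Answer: 23040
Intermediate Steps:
S = -16 (S = -(2 + 6)*6/3 = -8*6/3 = -⅓*48 = -16)
(S*32)*(-45) = -16*32*(-45) = -512*(-45) = 23040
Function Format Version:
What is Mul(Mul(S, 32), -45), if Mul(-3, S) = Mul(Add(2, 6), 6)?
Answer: 23040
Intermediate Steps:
S = -16 (S = Mul(Rational(-1, 3), Mul(Add(2, 6), 6)) = Mul(Rational(-1, 3), Mul(8, 6)) = Mul(Rational(-1, 3), 48) = -16)
Mul(Mul(S, 32), -45) = Mul(Mul(-16, 32), -45) = Mul(-512, -45) = 23040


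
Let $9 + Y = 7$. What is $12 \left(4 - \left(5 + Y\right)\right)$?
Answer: $12$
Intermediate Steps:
$Y = -2$ ($Y = -9 + 7 = -2$)
$12 \left(4 - \left(5 + Y\right)\right) = 12 \left(4 - 3\right) = 12 \cdot 1 = 12$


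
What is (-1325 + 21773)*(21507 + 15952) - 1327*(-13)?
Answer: 765978883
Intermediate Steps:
(-1325 + 21773)*(21507 + 15952) - 1327*(-13) = 20448*37459 - 1*(-17251) = 765961632 + 17251 = 765978883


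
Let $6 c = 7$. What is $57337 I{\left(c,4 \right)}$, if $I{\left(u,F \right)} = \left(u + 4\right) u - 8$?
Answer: $- \frac{4070927}{36} \approx -1.1308 \cdot 10^{5}$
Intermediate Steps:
$c = \frac{7}{6}$ ($c = \frac{1}{6} \cdot 7 = \frac{7}{6} \approx 1.1667$)
$I{\left(u,F \right)} = -8 + u \left(4 + u\right)$ ($I{\left(u,F \right)} = \left(4 + u\right) u - 8 = u \left(4 + u\right) - 8 = -8 + u \left(4 + u\right)$)
$57337 I{\left(c,4 \right)} = 57337 \left(-8 + \left(\frac{7}{6}\right)^{2} + 4 \cdot \frac{7}{6}\right) = 57337 \left(-8 + \frac{49}{36} + \frac{14}{3}\right) = 57337 \left(- \frac{71}{36}\right) = - \frac{4070927}{36}$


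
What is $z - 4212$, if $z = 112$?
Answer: $-4100$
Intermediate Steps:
$z - 4212 = 112 - 4212 = -4100$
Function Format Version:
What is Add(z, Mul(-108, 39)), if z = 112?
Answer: -4100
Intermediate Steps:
Add(z, Mul(-108, 39)) = Add(112, Mul(-108, 39)) = Add(112, -4212) = -4100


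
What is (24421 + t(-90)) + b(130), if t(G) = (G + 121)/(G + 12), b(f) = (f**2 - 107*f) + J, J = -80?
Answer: 2131787/78 ≈ 27331.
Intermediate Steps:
b(f) = -80 + f**2 - 107*f (b(f) = (f**2 - 107*f) - 80 = -80 + f**2 - 107*f)
t(G) = (121 + G)/(12 + G)
(24421 + t(-90)) + b(130) = (24421 + (121 - 90)/(12 - 90)) + (-80 + 130**2 - 107*130) = (24421 + 31/(-78)) + (-80 + 16900 - 13910) = (24421 - 1/78*31) + 2910 = (24421 - 31/78) + 2910 = 1904807/78 + 2910 = 2131787/78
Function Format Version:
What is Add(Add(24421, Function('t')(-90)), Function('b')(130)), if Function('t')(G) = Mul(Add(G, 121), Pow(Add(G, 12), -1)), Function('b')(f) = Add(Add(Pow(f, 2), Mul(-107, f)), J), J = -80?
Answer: Rational(2131787, 78) ≈ 27331.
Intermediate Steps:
Function('b')(f) = Add(-80, Pow(f, 2), Mul(-107, f)) (Function('b')(f) = Add(Add(Pow(f, 2), Mul(-107, f)), -80) = Add(-80, Pow(f, 2), Mul(-107, f)))
Function('t')(G) = Mul(Pow(Add(12, G), -1), Add(121, G)) (Function('t')(G) = Mul(Add(121, G), Pow(Add(12, G), -1)) = Mul(Pow(Add(12, G), -1), Add(121, G)))
Add(Add(24421, Function('t')(-90)), Function('b')(130)) = Add(Add(24421, Mul(Pow(Add(12, -90), -1), Add(121, -90))), Add(-80, Pow(130, 2), Mul(-107, 130))) = Add(Add(24421, Mul(Pow(-78, -1), 31)), Add(-80, 16900, -13910)) = Add(Add(24421, Mul(Rational(-1, 78), 31)), 2910) = Add(Add(24421, Rational(-31, 78)), 2910) = Add(Rational(1904807, 78), 2910) = Rational(2131787, 78)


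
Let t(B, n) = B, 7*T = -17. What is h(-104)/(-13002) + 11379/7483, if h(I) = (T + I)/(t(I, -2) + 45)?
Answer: 1246891331/820049142 ≈ 1.5205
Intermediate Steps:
T = -17/7 (T = (⅐)*(-17) = -17/7 ≈ -2.4286)
h(I) = (-17/7 + I)/(45 + I) (h(I) = (-17/7 + I)/(I + 45) = (-17/7 + I)/(45 + I))
h(-104)/(-13002) + 11379/7483 = ((-17/7 - 104)/(45 - 104))/(-13002) + 11379/7483 = (-745/7/(-59))*(-1/13002) + 11379*(1/7483) = -1/59*(-745/7)*(-1/13002) + 11379/7483 = (745/413)*(-1/13002) + 11379/7483 = -745/5369826 + 11379/7483 = 1246891331/820049142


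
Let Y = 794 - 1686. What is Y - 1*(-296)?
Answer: -596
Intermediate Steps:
Y = -892
Y - 1*(-296) = -892 - 1*(-296) = -892 + 296 = -596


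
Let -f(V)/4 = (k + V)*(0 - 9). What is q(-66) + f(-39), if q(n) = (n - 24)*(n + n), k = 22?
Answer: 11268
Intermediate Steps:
q(n) = 2*n*(-24 + n) (q(n) = (-24 + n)*(2*n) = 2*n*(-24 + n))
f(V) = 792 + 36*V (f(V) = -4*(22 + V)*(0 - 9) = -4*(22 + V)*(-9) = -4*(-198 - 9*V) = 792 + 36*V)
q(-66) + f(-39) = 2*(-66)*(-24 - 66) + (792 + 36*(-39)) = 2*(-66)*(-90) + (792 - 1404) = 11880 - 612 = 11268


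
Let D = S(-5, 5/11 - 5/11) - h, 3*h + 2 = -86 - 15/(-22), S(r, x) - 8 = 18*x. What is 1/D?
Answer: 66/2449 ≈ 0.026950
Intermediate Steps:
S(r, x) = 8 + 18*x
h = -1921/66 (h = -2/3 + (-86 - 15/(-22))/3 = -2/3 + (-86 - 15*(-1/22))/3 = -2/3 + (-86 + 15/22)/3 = -2/3 + (1/3)*(-1877/22) = -2/3 - 1877/66 = -1921/66 ≈ -29.106)
D = 2449/66 (D = (8 + 18*(5/11 - 5/11)) - 1*(-1921/66) = (8 + 18*(5*(1/11) - 5*1/11)) + 1921/66 = (8 + 18*(5/11 - 5/11)) + 1921/66 = (8 + 18*0) + 1921/66 = (8 + 0) + 1921/66 = 8 + 1921/66 = 2449/66 ≈ 37.106)
1/D = 1/(2449/66) = 66/2449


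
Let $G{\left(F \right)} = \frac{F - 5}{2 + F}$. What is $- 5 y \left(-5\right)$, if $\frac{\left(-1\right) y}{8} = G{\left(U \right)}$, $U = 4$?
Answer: $\frac{100}{3} \approx 33.333$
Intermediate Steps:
$G{\left(F \right)} = \frac{-5 + F}{2 + F}$
$y = \frac{4}{3}$ ($y = - 8 \frac{-5 + 4}{2 + 4} = - 8 \cdot \frac{1}{6} \left(-1\right) = \left(-8\right) \left(- \frac{1}{6}\right) = \frac{4}{3} \approx 1.3333$)
$- 5 y \left(-5\right) = \left(-5\right) \frac{4}{3} \left(-5\right) = \left(- \frac{20}{3}\right) \left(-5\right) = \frac{100}{3}$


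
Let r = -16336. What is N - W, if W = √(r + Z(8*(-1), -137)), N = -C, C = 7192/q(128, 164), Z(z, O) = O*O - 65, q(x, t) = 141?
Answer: -7192/141 - 8*√37 ≈ -99.669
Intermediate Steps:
Z(z, O) = -65 + O² (Z(z, O) = O² - 65 = -65 + O²)
C = 7192/141 ≈ 51.007
N = -7192/141 (N = -1*7192/141 = -7192/141 ≈ -51.007)
W = 8*√37 (W = √(-16336 + (-65 + (-137)²)) = √(-16336 + (-65 + 18769)) = √(-16336 + 18704) = √2368 = 8*√37 ≈ 48.662)
N - W = -7192/141 - 8*√37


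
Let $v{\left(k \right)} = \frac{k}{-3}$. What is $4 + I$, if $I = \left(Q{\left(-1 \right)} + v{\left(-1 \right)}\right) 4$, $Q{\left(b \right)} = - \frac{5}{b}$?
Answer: $\frac{76}{3} \approx 25.333$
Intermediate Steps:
$v{\left(k \right)} = - \frac{k}{3}$ ($v{\left(k \right)} = k \left(- \frac{1}{3}\right) = - \frac{k}{3}$)
$I = \frac{64}{3}$ ($I = \left(- \frac{5}{-1} - - \frac{1}{3}\right) 4 = \left(\left(-5\right) \left(-1\right) + \frac{1}{3}\right) 4 = \left(5 + \frac{1}{3}\right) 4 = \frac{16}{3} \cdot 4 = \frac{64}{3} \approx 21.333$)
$4 + I = 4 + \frac{64}{3} = \frac{76}{3}$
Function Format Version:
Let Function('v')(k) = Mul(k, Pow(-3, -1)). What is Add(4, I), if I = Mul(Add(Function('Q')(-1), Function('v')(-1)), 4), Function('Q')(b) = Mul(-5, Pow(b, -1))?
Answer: Rational(76, 3) ≈ 25.333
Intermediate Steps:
Function('v')(k) = Mul(Rational(-1, 3), k) (Function('v')(k) = Mul(k, Rational(-1, 3)) = Mul(Rational(-1, 3), k))
I = Rational(64, 3) (I = Mul(Add(Mul(-5, Pow(-1, -1)), Mul(Rational(-1, 3), -1)), 4) = Mul(Add(Mul(-5, -1), Rational(1, 3)), 4) = Mul(Add(5, Rational(1, 3)), 4) = Mul(Rational(16, 3), 4) = Rational(64, 3) ≈ 21.333)
Add(4, I) = Add(4, Rational(64, 3)) = Rational(76, 3)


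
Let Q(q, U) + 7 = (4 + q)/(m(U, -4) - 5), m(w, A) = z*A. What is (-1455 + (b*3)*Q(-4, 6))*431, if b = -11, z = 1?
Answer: -527544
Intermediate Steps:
m(w, A) = A (m(w, A) = 1*A = A)
Q(q, U) = -67/9 - q/9 (Q(q, U) = -7 + (4 + q)/(-4 - 5) = -7 + (4 + q)/(-9) = -7 + (4 + q)*(-⅑) = -7 + (-4/9 - q/9) = -67/9 - q/9)
(-1455 + (b*3)*Q(-4, 6))*431 = (-1455 + (-11*3)*(-67/9 - ⅑*(-4)))*431 = (-1455 - 33*(-67/9 + 4/9))*431 = (-1455 - 33*(-7))*431 = (-1455 + 231)*431 = -1224*431 = -527544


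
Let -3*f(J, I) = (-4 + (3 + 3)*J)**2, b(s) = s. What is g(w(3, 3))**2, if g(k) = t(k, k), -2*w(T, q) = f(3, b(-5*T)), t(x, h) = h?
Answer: 9604/9 ≈ 1067.1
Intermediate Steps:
f(J, I) = -(-4 + 6*J)**2/3 (f(J, I) = -(-4 + (3 + 3)*J)**2/3 = -(-4 + 6*J)**2/3)
w(T, q) = 98/3 (w(T, q) = -(-2)*(-2 + 3*3)**2/3 = -(-2)*(-2 + 9)**2/3 = -(-2)*7**2/3 = -(-2)*49/3 = -1/2*(-196/3) = 98/3)
g(k) = k
g(w(3, 3))**2 = (98/3)**2 = 9604/9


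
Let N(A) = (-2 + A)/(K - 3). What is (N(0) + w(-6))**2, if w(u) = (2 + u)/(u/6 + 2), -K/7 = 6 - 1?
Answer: 5625/361 ≈ 15.582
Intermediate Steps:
K = -35 (K = -7*(6 - 1) = -7*5 = -35)
N(A) = 1/19 - A/38 (N(A) = (-2 + A)/(-35 - 3) = (-2 + A)/(-38) = (-2 + A)*(-1/38) = 1/19 - A/38)
w(u) = (2 + u)/(2 + u/6) (w(u) = (2 + u)/(u*(1/6) + 2) = (2 + u)/(u/6 + 2) = (2 + u)/(2 + u/6))
(N(0) + w(-6))**2 = ((1/19 - 1/38*0) + 6*(2 - 6)/(12 - 6))**2 = ((1/19 + 0) + 6*(-4)/6)**2 = (1/19 + 6*(1/6)*(-4))**2 = (1/19 - 4)**2 = (-75/19)**2 = 5625/361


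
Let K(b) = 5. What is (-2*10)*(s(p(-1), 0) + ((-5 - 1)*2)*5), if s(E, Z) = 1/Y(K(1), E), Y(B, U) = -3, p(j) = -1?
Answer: 3620/3 ≈ 1206.7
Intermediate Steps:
s(E, Z) = -⅓ (s(E, Z) = 1/(-3) = -⅓)
(-2*10)*(s(p(-1), 0) + ((-5 - 1)*2)*5) = (-2*10)*(-⅓ + ((-5 - 1)*2)*5) = -20*(-⅓ - 6*2*5) = -20*(-⅓ - 12*5) = -20*(-⅓ - 60) = -20*(-181/3) = 3620/3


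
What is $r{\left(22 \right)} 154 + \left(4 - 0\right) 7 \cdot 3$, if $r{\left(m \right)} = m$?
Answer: $3472$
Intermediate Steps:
$r{\left(22 \right)} 154 + \left(4 - 0\right) 7 \cdot 3 = 22 \cdot 154 + \left(4 - 0\right) 7 \cdot 3 = 3388 + \left(4 + 0\right) 7 \cdot 3 = 3388 + 4 \cdot 7 \cdot 3 = 3388 + 28 \cdot 3 = 3388 + 84 = 3472$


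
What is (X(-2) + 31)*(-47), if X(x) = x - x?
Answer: -1457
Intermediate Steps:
X(x) = 0
(X(-2) + 31)*(-47) = (0 + 31)*(-47) = 31*(-47) = -1457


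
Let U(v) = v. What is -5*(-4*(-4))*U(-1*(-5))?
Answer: -400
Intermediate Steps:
-5*(-4*(-4))*U(-1*(-5)) = -5*(-4*(-4))*(-1*(-5)) = -80*5 = -5*80 = -400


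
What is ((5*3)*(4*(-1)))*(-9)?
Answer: 540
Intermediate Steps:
((5*3)*(4*(-1)))*(-9) = (15*(-4))*(-9) = -60*(-9) = 540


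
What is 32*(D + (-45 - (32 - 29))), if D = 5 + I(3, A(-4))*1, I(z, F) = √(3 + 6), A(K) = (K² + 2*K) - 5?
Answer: -1280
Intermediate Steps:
A(K) = -5 + K² + 2*K
I(z, F) = 3 (I(z, F) = √9 = 3)
D = 8 (D = 5 + 3*1 = 5 + 3 = 8)
32*(D + (-45 - (32 - 29))) = 32*(8 + (-45 - (32 - 29))) = 32*(8 + (-45 - 1*3)) = 32*(8 + (-45 - 3)) = 32*(8 - 48) = 32*(-40) = -1280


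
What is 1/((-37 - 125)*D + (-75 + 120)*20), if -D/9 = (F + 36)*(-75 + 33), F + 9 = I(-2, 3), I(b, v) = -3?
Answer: -1/1468764 ≈ -6.8084e-7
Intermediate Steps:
F = -12 (F = -9 - 3 = -12)
D = 9072 (D = -9*(-12 + 36)*(-75 + 33) = -216*(-42) = -9*(-1008) = 9072)
1/((-37 - 125)*D + (-75 + 120)*20) = 1/((-37 - 125)*9072 + (-75 + 120)*20) = 1/(-162*9072 + 45*20) = 1/(-1469664 + 900) = 1/(-1468764) = -1/1468764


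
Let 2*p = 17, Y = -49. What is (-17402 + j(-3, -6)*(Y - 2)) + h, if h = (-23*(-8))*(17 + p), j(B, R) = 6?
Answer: -13016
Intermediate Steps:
p = 17/2 (p = (1/2)*17 = 17/2 ≈ 8.5000)
h = 4692 (h = (-23*(-8))*(17 + 17/2) = 184*(51/2) = 4692)
(-17402 + j(-3, -6)*(Y - 2)) + h = (-17402 + 6*(-49 - 2)) + 4692 = (-17402 + 6*(-51)) + 4692 = (-17402 - 306) + 4692 = -17708 + 4692 = -13016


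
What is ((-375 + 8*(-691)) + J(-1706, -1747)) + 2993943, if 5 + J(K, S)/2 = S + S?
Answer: 2981042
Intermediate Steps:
J(K, S) = -10 + 4*S (J(K, S) = -10 + 2*(S + S) = -10 + 2*(2*S) = -10 + 4*S)
((-375 + 8*(-691)) + J(-1706, -1747)) + 2993943 = ((-375 + 8*(-691)) + (-10 + 4*(-1747))) + 2993943 = ((-375 - 5528) + (-10 - 6988)) + 2993943 = (-5903 - 6998) + 2993943 = -12901 + 2993943 = 2981042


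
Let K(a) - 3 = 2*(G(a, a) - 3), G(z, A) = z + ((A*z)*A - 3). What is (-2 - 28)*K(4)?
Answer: -3810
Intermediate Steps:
G(z, A) = -3 + z + z*A**2 (G(z, A) = z + (z*A**2 - 3) = z + (-3 + z*A**2) = -3 + z + z*A**2)
K(a) = -9 + 2*a + 2*a**3 (K(a) = 3 + 2*((-3 + a + a*a**2) - 3) = 3 + 2*((-3 + a + a**3) - 3) = 3 + 2*(-6 + a + a**3) = 3 + (-12 + 2*a + 2*a**3) = -9 + 2*a + 2*a**3)
(-2 - 28)*K(4) = (-2 - 28)*(-9 + 2*4 + 2*4**3) = -30*(-9 + 8 + 2*64) = -30*(-9 + 8 + 128) = -30*127 = -3810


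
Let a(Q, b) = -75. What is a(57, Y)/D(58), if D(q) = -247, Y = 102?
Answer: 75/247 ≈ 0.30364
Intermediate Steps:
a(57, Y)/D(58) = -75/(-247) = -75*(-1/247) = 75/247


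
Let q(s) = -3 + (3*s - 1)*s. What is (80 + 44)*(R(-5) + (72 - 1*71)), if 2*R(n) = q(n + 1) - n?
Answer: 3472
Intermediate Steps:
q(s) = -3 + s*(-1 + 3*s) (q(s) = -3 + (-1 + 3*s)*s = -3 + s*(-1 + 3*s))
R(n) = -2 - n + 3*(1 + n)²/2 (R(n) = ((-3 - (n + 1) + 3*(n + 1)²) - n)/2 = ((-3 - (1 + n) + 3*(1 + n)²) - n)/2 = ((-3 + (-1 - n) + 3*(1 + n)²) - n)/2 = ((-4 - n + 3*(1 + n)²) - n)/2 = (-4 - 2*n + 3*(1 + n)²)/2 = -2 - n + 3*(1 + n)²/2)
(80 + 44)*(R(-5) + (72 - 1*71)) = (80 + 44)*((-½ + 2*(-5) + (3/2)*(-5)²) + (72 - 1*71)) = 124*((-½ - 10 + (3/2)*25) + (72 - 71)) = 124*((-½ - 10 + 75/2) + 1) = 124*(27 + 1) = 124*28 = 3472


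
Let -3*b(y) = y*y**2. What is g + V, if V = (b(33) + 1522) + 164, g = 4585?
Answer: -5708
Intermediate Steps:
b(y) = -y**3/3 (b(y) = -y*y**2/3 = -y**3/3)
V = -10293 (V = (-1/3*33**3 + 1522) + 164 = (-1/3*35937 + 1522) + 164 = (-11979 + 1522) + 164 = -10457 + 164 = -10293)
g + V = 4585 - 10293 = -5708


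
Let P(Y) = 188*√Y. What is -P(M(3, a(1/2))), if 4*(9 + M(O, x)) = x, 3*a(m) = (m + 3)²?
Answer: -47*I*√1149/3 ≈ -531.05*I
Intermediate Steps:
a(m) = (3 + m)²/3 (a(m) = (m + 3)²/3 = (3 + m)²/3)
M(O, x) = -9 + x/4
-P(M(3, a(1/2))) = -188*√(-9 + ((3 + 1/2)²/3)/4) = -188*√(-9 + ((3 + ½)²/3)/4) = -188*√(-9 + ((7/2)²/3)/4) = -188*√(-9 + ((⅓)*(49/4))/4) = -188*√(-9 + (¼)*(49/12)) = -188*√(-9 + 49/48) = -188*√(-383/48) = -188*I*√1149/12 = -47*I*√1149/3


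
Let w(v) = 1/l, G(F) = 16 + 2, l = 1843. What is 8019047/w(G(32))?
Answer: 14779103621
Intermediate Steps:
G(F) = 18
w(v) = 1/1843
8019047/w(G(32)) = 8019047/(1/1843) = 8019047*1843 = 14779103621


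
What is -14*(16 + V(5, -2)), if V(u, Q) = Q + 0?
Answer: -196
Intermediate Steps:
V(u, Q) = Q
-14*(16 + V(5, -2)) = -14*(16 - 2) = -14*14 = -196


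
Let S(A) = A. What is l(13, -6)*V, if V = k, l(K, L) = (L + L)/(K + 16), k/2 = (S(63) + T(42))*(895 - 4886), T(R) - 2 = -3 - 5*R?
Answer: -14176032/29 ≈ -4.8883e+5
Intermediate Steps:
T(R) = -1 - 5*R (T(R) = 2 + (-3 - 5*R) = -1 - 5*R)
k = 1181336 (k = 2*((63 + (-1 - 5*42))*(895 - 4886)) = 2*((63 + (-1 - 210))*(-3991)) = 2*((63 - 211)*(-3991)) = 2*(-148*(-3991)) = 2*590668 = 1181336)
l(K, L) = 2*L/(16 + K) (l(K, L) = (2*L)/(16 + K) = 2*L/(16 + K))
V = 1181336
l(13, -6)*V = (2*(-6)/(16 + 13))*1181336 = (2*(-6)/29)*1181336 = (2*(-6)*(1/29))*1181336 = -12/29*1181336 = -14176032/29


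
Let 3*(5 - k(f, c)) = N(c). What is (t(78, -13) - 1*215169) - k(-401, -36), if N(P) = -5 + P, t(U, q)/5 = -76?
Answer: -646703/3 ≈ -2.1557e+5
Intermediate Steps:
t(U, q) = -380 (t(U, q) = 5*(-76) = -380)
k(f, c) = 20/3 - c/3 (k(f, c) = 5 - (-5 + c)/3 = 5 + (5/3 - c/3) = 20/3 - c/3)
(t(78, -13) - 1*215169) - k(-401, -36) = (-380 - 1*215169) - (20/3 - ⅓*(-36)) = (-380 - 215169) - (20/3 + 12) = -215549 - 1*56/3 = -215549 - 56/3 = -646703/3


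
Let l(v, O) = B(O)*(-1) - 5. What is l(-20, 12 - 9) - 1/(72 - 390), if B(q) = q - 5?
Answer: -953/318 ≈ -2.9969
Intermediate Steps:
B(q) = -5 + q
l(v, O) = -O (l(v, O) = (-5 + O)*(-1) - 5 = (5 - O) - 5 = -O)
l(-20, 12 - 9) - 1/(72 - 390) = -(12 - 9) - 1/(72 - 390) = -1*3 - 1/(-318) = -3 - 1*(-1/318) = -3 + 1/318 = -953/318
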